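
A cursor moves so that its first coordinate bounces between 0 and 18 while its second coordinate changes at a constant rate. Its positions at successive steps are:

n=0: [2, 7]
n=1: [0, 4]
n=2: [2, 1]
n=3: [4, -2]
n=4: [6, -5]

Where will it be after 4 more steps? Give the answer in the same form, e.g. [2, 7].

[14, -17]

The first coordinate reflects between 0 and 18, moving 2 per step.
  step 5: 6 → 8
  step 6: 8 → 10
  step 7: 10 → 12
  step 8: 12 → 14
The second coordinate changes by -3 each step: at step 8 it is -17.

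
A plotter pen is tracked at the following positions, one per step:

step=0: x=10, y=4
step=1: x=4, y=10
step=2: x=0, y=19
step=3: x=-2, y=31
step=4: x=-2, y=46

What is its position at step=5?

x=0, y=64

Taking differences between consecutive positions: (-6,+6), (-4,+9), (-2,+12), (+0,+15). These grow by (+2,+3) each step.
step 5: x=-2, y=46 + (+2,+18) → x=0, y=64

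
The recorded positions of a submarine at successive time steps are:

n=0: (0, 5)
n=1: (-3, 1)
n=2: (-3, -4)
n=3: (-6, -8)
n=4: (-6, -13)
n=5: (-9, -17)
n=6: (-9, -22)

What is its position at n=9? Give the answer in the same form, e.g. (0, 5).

Step-to-step displacements: (-3, -4), (+0, -5), (-3, -4), (+0, -5), (-3, -4), (+0, -5) — a repeating cycle of length 2.
step 7: apply (-3, -4) → (-12, -26)
step 8: apply (+0, -5) → (-12, -31)
step 9: apply (-3, -4) → (-15, -35)

(-15, -35)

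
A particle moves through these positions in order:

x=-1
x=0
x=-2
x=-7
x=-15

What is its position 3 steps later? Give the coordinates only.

Taking differences between consecutive positions: +1, -2, -5, -8. These grow by -3 each step.
step 5: -15 − 11 → x=-26
step 6: -26 − 14 → x=-40
step 7: -40 − 17 → x=-57

x=-57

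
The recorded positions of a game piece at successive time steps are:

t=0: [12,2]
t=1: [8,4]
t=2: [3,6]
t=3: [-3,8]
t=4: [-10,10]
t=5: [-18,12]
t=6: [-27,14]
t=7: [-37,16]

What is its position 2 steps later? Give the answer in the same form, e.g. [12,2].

[-60,20]

First differences are [-4,+2], [-5,+2], [-6,+2], [-7,+2], [-8,+2], [-9,+2], [-10,+2]; their common second difference is [-1,+0] (constant acceleration).
step 8: [-37,16] + [-11,+2] → [-48,18]
step 9: [-48,18] + [-12,+2] → [-60,20]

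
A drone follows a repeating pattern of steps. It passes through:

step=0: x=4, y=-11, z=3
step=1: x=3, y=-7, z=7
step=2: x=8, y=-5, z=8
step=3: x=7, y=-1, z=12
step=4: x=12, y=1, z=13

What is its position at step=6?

x=16, y=7, z=18

The moves between consecutive positions are (-1,+4,+4), (+5,+2,+1), (-1,+4,+4), (+5,+2,+1); they repeat the 2-cycle [(-1,+4,+4), (+5,+2,+1)].
step 5: apply (-1,+4,+4) → x=11, y=5, z=17
step 6: apply (+5,+2,+1) → x=16, y=7, z=18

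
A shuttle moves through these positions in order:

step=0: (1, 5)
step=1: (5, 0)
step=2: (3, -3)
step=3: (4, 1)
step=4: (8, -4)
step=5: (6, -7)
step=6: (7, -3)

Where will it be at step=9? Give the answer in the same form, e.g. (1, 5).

(10, -7)

Differencing gives (+4, -5), (-2, -3), (+1, +4), (+4, -5), (-2, -3), (+1, +4). This is the pattern (+4, -5), (-2, -3), (+1, +4) repeated.
step 7: apply (+4, -5) → (11, -8)
step 8: apply (-2, -3) → (9, -11)
step 9: apply (+1, +4) → (10, -7)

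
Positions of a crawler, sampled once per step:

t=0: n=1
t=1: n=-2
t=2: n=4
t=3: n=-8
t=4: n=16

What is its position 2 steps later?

n=64

Step-to-step displacements: -3, +6, -12, +24; each is -2× the previous.
step 5: 16 − 48 → n=-32
step 6: -32 + 96 → n=64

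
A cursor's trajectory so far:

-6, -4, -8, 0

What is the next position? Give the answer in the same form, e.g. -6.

-16

The jumps are +2, -4, +8 — a geometric progression with ratio -2.
step 4: 0 − 16 → -16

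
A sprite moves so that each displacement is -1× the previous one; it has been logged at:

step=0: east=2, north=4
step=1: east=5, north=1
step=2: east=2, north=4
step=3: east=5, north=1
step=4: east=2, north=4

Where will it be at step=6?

east=2, north=4

Consecutive displacements (+3, -3), (-3, +3), (+3, -3), (-3, +3) scale by a factor of -1 each step.
step 5: east=2, north=4 + (+3, -3) → east=5, north=1
step 6: east=5, north=1 + (-3, +3) → east=2, north=4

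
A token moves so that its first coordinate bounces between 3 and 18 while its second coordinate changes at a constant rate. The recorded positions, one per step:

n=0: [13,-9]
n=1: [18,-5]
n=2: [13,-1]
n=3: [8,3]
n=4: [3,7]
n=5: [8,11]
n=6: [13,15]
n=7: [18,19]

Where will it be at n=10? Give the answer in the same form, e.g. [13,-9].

[3,31]

The first coordinate reflects between 3 and 18, moving 5 per step.
  step 8: 18 → 13
  step 9: 13 → 8
  step 10: 8 → 3
The second coordinate changes by +4 each step: at step 10 it is 31.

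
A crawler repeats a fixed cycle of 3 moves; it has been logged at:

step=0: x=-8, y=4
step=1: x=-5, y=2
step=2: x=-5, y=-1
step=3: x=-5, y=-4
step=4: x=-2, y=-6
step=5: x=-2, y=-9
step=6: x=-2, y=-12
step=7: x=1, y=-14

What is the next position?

x=1, y=-17

Step-to-step displacements: (+3, -2), (+0, -3), (+0, -3), (+3, -2), (+0, -3), (+0, -3), (+3, -2) — a repeating cycle of length 3.
step 8: apply (+0, -3) → x=1, y=-17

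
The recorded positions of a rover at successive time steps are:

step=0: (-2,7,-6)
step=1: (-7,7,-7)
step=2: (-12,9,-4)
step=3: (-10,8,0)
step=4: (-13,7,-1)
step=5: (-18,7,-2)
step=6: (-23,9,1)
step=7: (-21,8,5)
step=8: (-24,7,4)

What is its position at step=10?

The moves between consecutive positions are (-5,+0,-1), (-5,+2,+3), (+2,-1,+4), (-3,-1,-1), (-5,+0,-1), (-5,+2,+3), (+2,-1,+4), (-3,-1,-1); they repeat the 4-cycle [(-5,+0,-1), (-5,+2,+3), (+2,-1,+4), (-3,-1,-1)].
step 9: apply (-5,+0,-1) → (-29,7,3)
step 10: apply (-5,+2,+3) → (-34,9,6)

(-34,9,6)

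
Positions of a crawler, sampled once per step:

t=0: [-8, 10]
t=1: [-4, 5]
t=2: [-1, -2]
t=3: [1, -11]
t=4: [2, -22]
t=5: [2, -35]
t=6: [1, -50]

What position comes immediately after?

[-1, -67]

Successive displacements: [+4, -5], [+3, -7], [+2, -9], [+1, -11], [+0, -13], [-1, -15] — each changes by [-1, -2].
step 7: [1, -50] + [-2, -17] → [-1, -67]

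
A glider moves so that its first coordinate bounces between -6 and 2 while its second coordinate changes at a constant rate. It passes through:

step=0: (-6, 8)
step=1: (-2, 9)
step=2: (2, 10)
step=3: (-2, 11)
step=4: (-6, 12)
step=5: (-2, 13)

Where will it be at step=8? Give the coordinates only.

(-6, 16)

The first coordinate reflects between -6 and 2, moving 4 per step.
  step 6: -2 → 2
  step 7: 2 → -2
  step 8: -2 → -6
The second coordinate changes by +1 each step: at step 8 it is 16.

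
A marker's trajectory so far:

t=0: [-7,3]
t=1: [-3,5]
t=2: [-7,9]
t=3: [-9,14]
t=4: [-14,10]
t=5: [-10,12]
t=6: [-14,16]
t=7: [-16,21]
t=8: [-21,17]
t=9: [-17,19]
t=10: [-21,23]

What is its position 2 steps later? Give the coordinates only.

The moves between consecutive positions are [+4,+2], [-4,+4], [-2,+5], [-5,-4], [+4,+2], [-4,+4], [-2,+5], [-5,-4], [+4,+2], [-4,+4]; they repeat the 4-cycle [[+4,+2], [-4,+4], [-2,+5], [-5,-4]].
step 11: apply [-2,+5] → [-23,28]
step 12: apply [-5,-4] → [-28,24]

[-28,24]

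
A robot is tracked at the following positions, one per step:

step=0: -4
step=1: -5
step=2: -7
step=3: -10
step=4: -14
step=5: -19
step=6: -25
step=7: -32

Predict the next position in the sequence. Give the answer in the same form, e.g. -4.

Successive displacements: -1, -2, -3, -4, -5, -6, -7 — each changes by -1.
step 8: -32 − 8 → -40

-40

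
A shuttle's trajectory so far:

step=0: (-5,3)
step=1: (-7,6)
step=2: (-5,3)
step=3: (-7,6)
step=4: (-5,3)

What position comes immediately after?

(-7,6)

Step-to-step displacements: (-2,+3), (+2,-3), (-2,+3), (+2,-3); each is -1× the previous.
step 5: (-5,3) + (-2,+3) → (-7,6)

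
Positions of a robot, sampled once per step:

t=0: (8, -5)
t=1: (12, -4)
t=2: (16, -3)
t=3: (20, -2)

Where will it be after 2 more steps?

(28, 0)

Constant displacement of (+4, +1) per step.
step 4: (20, -2) + (+4, +1) → (24, -1)
step 5: (24, -1) + (+4, +1) → (28, 0)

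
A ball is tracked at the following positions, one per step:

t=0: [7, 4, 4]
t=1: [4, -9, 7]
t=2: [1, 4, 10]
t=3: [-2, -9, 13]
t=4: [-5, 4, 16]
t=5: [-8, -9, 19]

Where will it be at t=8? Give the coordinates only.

The first coordinate changes by -3 each step, so at step 8 it is 7 + 8·(-3) = -17.
The second coordinate repeats the cycle [4, -9] with period 2; step 8 mod 2 = 0, giving 4.
The third coordinate changes by +3 each step, so at step 8 it is 4 + 8·(3) = 28.

[-17, 4, 28]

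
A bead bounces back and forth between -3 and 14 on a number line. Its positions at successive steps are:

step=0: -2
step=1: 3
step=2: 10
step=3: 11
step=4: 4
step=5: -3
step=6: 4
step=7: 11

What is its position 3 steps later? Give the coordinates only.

The value travels 7 per step and bounces off the walls at -3 and 14.
  step 8: 11 → 10
  step 9: 10 → 3
  step 10: 3 → -2

-2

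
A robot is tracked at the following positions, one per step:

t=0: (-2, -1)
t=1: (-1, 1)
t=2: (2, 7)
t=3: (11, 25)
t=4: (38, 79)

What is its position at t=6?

Step-to-step displacements: (+1, +2), (+3, +6), (+9, +18), (+27, +54); each is 3× the previous.
step 5: (38, 79) + (+81, +162) → (119, 241)
step 6: (119, 241) + (+243, +486) → (362, 727)

(362, 727)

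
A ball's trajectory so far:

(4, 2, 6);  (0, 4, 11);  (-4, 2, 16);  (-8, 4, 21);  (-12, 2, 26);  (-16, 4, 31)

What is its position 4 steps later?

First: linear, -4 per step → -32 at step 9.
Second: cycles through 2, 4 every 2 steps. Step 9 lands at position 1 of the cycle → 4.
Third: linear, +5 per step → 51 at step 9.

(-32, 4, 51)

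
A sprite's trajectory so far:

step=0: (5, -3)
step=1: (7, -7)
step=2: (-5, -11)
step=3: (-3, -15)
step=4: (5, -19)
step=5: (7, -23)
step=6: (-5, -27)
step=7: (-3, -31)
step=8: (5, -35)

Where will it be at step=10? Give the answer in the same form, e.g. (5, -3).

First: cycles through 5, 7, -5, -3 every 4 steps. Step 10 lands at position 2 of the cycle → -5.
Second: linear, -4 per step → -43 at step 10.

(-5, -43)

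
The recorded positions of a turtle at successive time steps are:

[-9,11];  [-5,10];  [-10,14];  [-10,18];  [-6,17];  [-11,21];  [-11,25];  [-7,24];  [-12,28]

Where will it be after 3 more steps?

Step-to-step displacements: [+4,-1], [-5,+4], [+0,+4], [+4,-1], [-5,+4], [+0,+4], [+4,-1], [-5,+4] — a repeating cycle of length 3.
step 9: apply [+0,+4] → [-12,32]
step 10: apply [+4,-1] → [-8,31]
step 11: apply [-5,+4] → [-13,35]

[-13,35]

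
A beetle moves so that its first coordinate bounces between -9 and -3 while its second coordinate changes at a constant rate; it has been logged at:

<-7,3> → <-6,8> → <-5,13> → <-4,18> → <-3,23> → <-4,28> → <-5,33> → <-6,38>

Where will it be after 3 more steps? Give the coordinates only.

<-9,53>

The first coordinate travels 1 per step and bounces off the walls at -9 and -3.
  step 8: -6 → -7
  step 9: -7 → -8
  step 10: -8 → -9
The second coordinate changes by +5 each step: at step 10 it is 53.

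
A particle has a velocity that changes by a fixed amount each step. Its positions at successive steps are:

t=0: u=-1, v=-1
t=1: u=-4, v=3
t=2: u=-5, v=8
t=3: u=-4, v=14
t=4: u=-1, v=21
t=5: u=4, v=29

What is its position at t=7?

Successive displacements: (-3, +4), (-1, +5), (+1, +6), (+3, +7), (+5, +8) — each changes by (+2, +1).
step 6: u=4, v=29 + (+7, +9) → u=11, v=38
step 7: u=11, v=38 + (+9, +10) → u=20, v=48

u=20, v=48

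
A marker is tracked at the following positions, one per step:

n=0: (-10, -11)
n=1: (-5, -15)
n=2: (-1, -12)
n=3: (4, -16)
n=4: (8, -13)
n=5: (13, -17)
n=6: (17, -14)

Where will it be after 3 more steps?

The moves between consecutive positions are (+5, -4), (+4, +3), (+5, -4), (+4, +3), (+5, -4), (+4, +3); they repeat the 2-cycle [(+5, -4), (+4, +3)].
step 7: apply (+5, -4) → (22, -18)
step 8: apply (+4, +3) → (26, -15)
step 9: apply (+5, -4) → (31, -19)

(31, -19)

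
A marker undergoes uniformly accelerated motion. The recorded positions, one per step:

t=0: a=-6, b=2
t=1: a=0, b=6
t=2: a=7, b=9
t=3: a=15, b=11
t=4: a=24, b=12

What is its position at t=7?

First differences are (+6,+4), (+7,+3), (+8,+2), (+9,+1); their common second difference is (+1,-1) (constant acceleration).
step 5: a=24, b=12 + (+10,+0) → a=34, b=12
step 6: a=34, b=12 + (+11,-1) → a=45, b=11
step 7: a=45, b=11 + (+12,-2) → a=57, b=9

a=57, b=9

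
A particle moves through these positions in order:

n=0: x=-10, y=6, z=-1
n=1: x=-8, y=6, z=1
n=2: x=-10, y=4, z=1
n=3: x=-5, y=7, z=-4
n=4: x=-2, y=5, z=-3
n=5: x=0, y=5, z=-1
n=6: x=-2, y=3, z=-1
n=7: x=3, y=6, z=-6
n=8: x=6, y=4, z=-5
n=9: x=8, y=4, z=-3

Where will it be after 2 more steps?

x=11, y=5, z=-8

The moves between consecutive positions are (+2, +0, +2), (-2, -2, +0), (+5, +3, -5), (+3, -2, +1), (+2, +0, +2), (-2, -2, +0), (+5, +3, -5), (+3, -2, +1), (+2, +0, +2); they repeat the 4-cycle [(+2, +0, +2), (-2, -2, +0), (+5, +3, -5), (+3, -2, +1)].
step 10: apply (-2, -2, +0) → x=6, y=2, z=-3
step 11: apply (+5, +3, -5) → x=11, y=5, z=-8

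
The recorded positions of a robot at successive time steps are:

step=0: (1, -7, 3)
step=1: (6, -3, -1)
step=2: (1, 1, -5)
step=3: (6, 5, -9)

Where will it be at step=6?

First: cycles through 1, 6 every 2 steps. Step 6 lands at position 0 of the cycle → 1.
Second: linear, +4 per step → 17 at step 6.
Third: linear, -4 per step → -21 at step 6.

(1, 17, -21)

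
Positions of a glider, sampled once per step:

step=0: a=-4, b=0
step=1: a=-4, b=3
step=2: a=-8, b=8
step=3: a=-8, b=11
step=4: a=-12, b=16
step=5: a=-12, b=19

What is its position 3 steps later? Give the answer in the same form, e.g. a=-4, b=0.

a=-20, b=32

Differencing gives (+0, +3), (-4, +5), (+0, +3), (-4, +5), (+0, +3). This is the pattern (+0, +3), (-4, +5) repeated.
step 6: apply (-4, +5) → a=-16, b=24
step 7: apply (+0, +3) → a=-16, b=27
step 8: apply (-4, +5) → a=-20, b=32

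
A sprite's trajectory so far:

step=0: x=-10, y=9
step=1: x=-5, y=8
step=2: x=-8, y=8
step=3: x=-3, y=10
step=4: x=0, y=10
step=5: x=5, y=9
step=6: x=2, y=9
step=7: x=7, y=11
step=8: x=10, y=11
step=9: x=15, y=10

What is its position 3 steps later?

Differencing gives (+5, -1), (-3, +0), (+5, +2), (+3, +0), (+5, -1), (-3, +0), (+5, +2), (+3, +0), (+5, -1). This is the pattern (+5, -1), (-3, +0), (+5, +2), (+3, +0) repeated.
step 10: apply (-3, +0) → x=12, y=10
step 11: apply (+5, +2) → x=17, y=12
step 12: apply (+3, +0) → x=20, y=12

x=20, y=12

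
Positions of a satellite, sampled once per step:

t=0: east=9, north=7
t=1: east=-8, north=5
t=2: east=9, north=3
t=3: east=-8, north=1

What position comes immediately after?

East: cycles through 9, -8 every 2 steps. Step 4 lands at position 0 of the cycle → 9.
North: linear, -2 per step → -1 at step 4.

east=9, north=-1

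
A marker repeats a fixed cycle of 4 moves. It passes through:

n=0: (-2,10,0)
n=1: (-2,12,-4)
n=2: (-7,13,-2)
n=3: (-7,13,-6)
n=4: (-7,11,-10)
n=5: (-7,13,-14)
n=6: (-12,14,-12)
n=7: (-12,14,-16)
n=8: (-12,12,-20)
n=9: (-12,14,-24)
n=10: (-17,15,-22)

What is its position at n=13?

(-17,15,-34)

Step-to-step displacements: (+0,+2,-4), (-5,+1,+2), (+0,+0,-4), (+0,-2,-4), (+0,+2,-4), (-5,+1,+2), (+0,+0,-4), (+0,-2,-4), (+0,+2,-4), (-5,+1,+2) — a repeating cycle of length 4.
step 11: apply (+0,+0,-4) → (-17,15,-26)
step 12: apply (+0,-2,-4) → (-17,13,-30)
step 13: apply (+0,+2,-4) → (-17,15,-34)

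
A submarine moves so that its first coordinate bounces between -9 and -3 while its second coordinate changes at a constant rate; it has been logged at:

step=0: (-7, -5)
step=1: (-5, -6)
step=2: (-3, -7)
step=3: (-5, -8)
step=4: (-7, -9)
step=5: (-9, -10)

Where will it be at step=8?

(-3, -13)

The first coordinate travels 2 per step and bounces off the walls at -9 and -3.
  step 6: -9 → -7
  step 7: -7 → -5
  step 8: -5 → -3
The second coordinate changes by -1 each step: at step 8 it is -13.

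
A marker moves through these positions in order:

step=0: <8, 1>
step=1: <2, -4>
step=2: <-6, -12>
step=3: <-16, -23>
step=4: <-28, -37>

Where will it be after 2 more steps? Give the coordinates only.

<-58, -74>

Successive displacements: <-6, -5>, <-8, -8>, <-10, -11>, <-12, -14> — each changes by <-2, -3>.
step 5: <-28, -37> + <-14, -17> → <-42, -54>
step 6: <-42, -54> + <-16, -20> → <-58, -74>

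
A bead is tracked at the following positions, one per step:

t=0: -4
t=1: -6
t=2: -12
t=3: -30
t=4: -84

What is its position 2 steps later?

The jumps are -2, -6, -18, -54 — a geometric progression with ratio 3.
step 5: -84 − 162 → -246
step 6: -246 − 486 → -732

-732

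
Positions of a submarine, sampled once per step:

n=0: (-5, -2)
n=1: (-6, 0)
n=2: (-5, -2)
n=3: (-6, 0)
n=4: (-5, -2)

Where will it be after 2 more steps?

The jumps are (-1, +2), (+1, -2), (-1, +2), (+1, -2) — a geometric progression with ratio -1.
step 5: (-5, -2) + (-1, +2) → (-6, 0)
step 6: (-6, 0) + (+1, -2) → (-5, -2)

(-5, -2)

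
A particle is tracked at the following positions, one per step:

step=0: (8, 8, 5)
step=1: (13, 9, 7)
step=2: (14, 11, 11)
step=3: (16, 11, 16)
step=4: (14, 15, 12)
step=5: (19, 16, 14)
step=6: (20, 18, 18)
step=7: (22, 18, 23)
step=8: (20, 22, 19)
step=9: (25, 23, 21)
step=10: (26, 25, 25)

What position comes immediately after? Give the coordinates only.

(28, 25, 30)

Differencing gives (+5, +1, +2), (+1, +2, +4), (+2, +0, +5), (-2, +4, -4), (+5, +1, +2), (+1, +2, +4), (+2, +0, +5), (-2, +4, -4), (+5, +1, +2), (+1, +2, +4). This is the pattern (+5, +1, +2), (+1, +2, +4), (+2, +0, +5), (-2, +4, -4) repeated.
step 11: apply (+2, +0, +5) → (28, 25, 30)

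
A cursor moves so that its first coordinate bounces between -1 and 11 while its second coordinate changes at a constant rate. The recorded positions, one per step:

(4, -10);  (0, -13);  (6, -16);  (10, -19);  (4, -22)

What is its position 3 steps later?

The first coordinate travels 6 per step and bounces off the walls at -1 and 11.
  step 5: 4 → 0
  step 6: 0 → 6
  step 7: 6 → 10
The second coordinate changes by -3 each step: at step 7 it is -31.

(10, -31)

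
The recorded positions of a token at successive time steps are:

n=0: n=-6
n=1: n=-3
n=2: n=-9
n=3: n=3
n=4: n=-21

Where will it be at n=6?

n=-69

Consecutive displacements +3, -6, +12, -24 scale by a factor of -2 each step.
step 5: -21 + 48 → n=27
step 6: 27 − 96 → n=-69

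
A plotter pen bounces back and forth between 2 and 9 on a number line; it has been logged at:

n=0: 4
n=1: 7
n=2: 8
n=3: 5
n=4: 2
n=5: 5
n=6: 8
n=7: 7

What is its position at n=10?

6

The value reflects between 2 and 9, moving 3 per step.
  step 8: 7 → 4
  step 9: 4 → 3
  step 10: 3 → 6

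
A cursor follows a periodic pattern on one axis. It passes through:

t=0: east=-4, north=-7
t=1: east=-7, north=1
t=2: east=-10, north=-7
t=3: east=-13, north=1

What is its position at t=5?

east=-19, north=1

The east coordinate changes by -3 each step, so at step 5 it is -4 + 5·(-3) = -19.
The north coordinate repeats the cycle [-7, 1] with period 2; step 5 mod 2 = 1, giving 1.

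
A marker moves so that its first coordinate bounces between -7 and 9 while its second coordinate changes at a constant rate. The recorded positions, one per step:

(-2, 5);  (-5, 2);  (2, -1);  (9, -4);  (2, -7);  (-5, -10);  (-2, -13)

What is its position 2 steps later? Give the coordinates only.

The first coordinate travels 7 per step and bounces off the walls at -7 and 9.
  step 7: -2 → 5
  step 8: 5 → 6
The second coordinate changes by -3 each step: at step 8 it is -19.

(6, -19)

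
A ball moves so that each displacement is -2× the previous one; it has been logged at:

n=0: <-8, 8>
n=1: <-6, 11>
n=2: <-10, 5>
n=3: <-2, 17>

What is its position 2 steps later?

<14, 41>

Step-to-step displacements: <+2, +3>, <-4, -6>, <+8, +12>; each is -2× the previous.
step 4: <-2, 17> + <-16, -24> → <-18, -7>
step 5: <-18, -7> + <+32, +48> → <14, 41>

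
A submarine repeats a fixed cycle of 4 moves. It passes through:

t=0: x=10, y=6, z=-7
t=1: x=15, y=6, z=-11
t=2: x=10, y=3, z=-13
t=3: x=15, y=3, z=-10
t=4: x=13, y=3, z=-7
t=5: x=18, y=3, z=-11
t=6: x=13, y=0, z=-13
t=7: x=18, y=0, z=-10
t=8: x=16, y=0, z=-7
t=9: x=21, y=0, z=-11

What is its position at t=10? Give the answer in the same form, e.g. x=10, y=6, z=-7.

The moves between consecutive positions are (+5, +0, -4), (-5, -3, -2), (+5, +0, +3), (-2, +0, +3), (+5, +0, -4), (-5, -3, -2), (+5, +0, +3), (-2, +0, +3), (+5, +0, -4); they repeat the 4-cycle [(+5, +0, -4), (-5, -3, -2), (+5, +0, +3), (-2, +0, +3)].
step 10: apply (-5, -3, -2) → x=16, y=-3, z=-13

x=16, y=-3, z=-13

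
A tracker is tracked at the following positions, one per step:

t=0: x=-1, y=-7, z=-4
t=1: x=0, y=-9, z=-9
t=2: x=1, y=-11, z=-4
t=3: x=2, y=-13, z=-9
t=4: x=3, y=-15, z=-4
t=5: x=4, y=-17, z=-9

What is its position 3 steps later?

X: linear, +1 per step → 7 at step 8.
Y: linear, -2 per step → -23 at step 8.
Z: cycles through -4, -9 every 2 steps. Step 8 lands at position 0 of the cycle → -4.

x=7, y=-23, z=-4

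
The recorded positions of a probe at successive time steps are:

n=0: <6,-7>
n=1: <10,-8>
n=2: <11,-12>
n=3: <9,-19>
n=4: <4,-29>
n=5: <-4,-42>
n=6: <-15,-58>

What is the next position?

<-29,-77>

First differences are <+4,-1>, <+1,-4>, <-2,-7>, <-5,-10>, <-8,-13>, <-11,-16>; their common second difference is <-3,-3> (constant acceleration).
step 7: <-15,-58> + <-14,-19> → <-29,-77>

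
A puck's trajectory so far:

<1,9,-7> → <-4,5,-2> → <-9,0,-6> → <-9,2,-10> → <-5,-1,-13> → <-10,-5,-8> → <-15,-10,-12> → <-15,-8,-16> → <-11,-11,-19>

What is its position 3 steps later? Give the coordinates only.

<-21,-18,-22>

The moves between consecutive positions are <-5,-4,+5>, <-5,-5,-4>, <+0,+2,-4>, <+4,-3,-3>, <-5,-4,+5>, <-5,-5,-4>, <+0,+2,-4>, <+4,-3,-3>; they repeat the 4-cycle [<-5,-4,+5>, <-5,-5,-4>, <+0,+2,-4>, <+4,-3,-3>].
step 9: apply <-5,-4,+5> → <-16,-15,-14>
step 10: apply <-5,-5,-4> → <-21,-20,-18>
step 11: apply <+0,+2,-4> → <-21,-18,-22>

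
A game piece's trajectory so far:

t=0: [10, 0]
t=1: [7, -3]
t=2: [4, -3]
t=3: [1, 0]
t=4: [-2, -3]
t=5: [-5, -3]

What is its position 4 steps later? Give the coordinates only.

[-17, 0]

The first coordinate changes by -3 each step, so at step 9 it is 10 + 9·(-3) = -17.
The second coordinate repeats the cycle [0, -3, -3] with period 3; step 9 mod 3 = 0, giving 0.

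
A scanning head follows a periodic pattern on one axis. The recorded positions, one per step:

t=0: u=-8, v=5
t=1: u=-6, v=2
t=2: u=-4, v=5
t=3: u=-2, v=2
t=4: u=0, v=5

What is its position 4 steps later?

U: linear, +2 per step → 8 at step 8.
V: cycles through 5, 2 every 2 steps. Step 8 lands at position 0 of the cycle → 5.

u=8, v=5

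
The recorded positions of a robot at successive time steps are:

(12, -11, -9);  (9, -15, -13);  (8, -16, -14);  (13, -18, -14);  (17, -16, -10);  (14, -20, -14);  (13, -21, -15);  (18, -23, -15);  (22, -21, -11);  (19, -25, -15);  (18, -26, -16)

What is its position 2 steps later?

Step-to-step displacements: (-3, -4, -4), (-1, -1, -1), (+5, -2, +0), (+4, +2, +4), (-3, -4, -4), (-1, -1, -1), (+5, -2, +0), (+4, +2, +4), (-3, -4, -4), (-1, -1, -1) — a repeating cycle of length 4.
step 11: apply (+5, -2, +0) → (23, -28, -16)
step 12: apply (+4, +2, +4) → (27, -26, -12)

(27, -26, -12)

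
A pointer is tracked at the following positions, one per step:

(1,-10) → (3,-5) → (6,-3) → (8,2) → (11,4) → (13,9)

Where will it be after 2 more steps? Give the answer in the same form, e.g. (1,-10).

(18,16)

The moves between consecutive positions are (+2,+5), (+3,+2), (+2,+5), (+3,+2), (+2,+5); they repeat the 2-cycle [(+2,+5), (+3,+2)].
step 6: apply (+3,+2) → (16,11)
step 7: apply (+2,+5) → (18,16)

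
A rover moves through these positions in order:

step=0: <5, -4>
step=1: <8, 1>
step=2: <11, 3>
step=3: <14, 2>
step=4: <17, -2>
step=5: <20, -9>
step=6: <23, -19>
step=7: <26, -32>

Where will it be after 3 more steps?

Successive displacements: <+3, +5>, <+3, +2>, <+3, -1>, <+3, -4>, <+3, -7>, <+3, -10>, <+3, -13> — each changes by <+0, -3>.
step 8: <26, -32> + <+3, -16> → <29, -48>
step 9: <29, -48> + <+3, -19> → <32, -67>
step 10: <32, -67> + <+3, -22> → <35, -89>

<35, -89>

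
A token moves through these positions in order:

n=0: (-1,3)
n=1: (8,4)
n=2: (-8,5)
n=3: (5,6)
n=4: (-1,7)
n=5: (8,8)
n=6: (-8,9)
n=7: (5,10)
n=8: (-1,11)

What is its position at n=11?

First: cycles through -1, 8, -8, 5 every 4 steps. Step 11 lands at position 3 of the cycle → 5.
Second: linear, +1 per step → 14 at step 11.

(5,14)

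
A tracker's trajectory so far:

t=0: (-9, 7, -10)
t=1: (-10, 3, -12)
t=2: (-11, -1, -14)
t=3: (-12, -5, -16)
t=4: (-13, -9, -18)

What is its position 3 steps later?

(-16, -21, -24)

Constant displacement of (-1, -4, -2) per step.
step 5: (-13, -9, -18) + (-1, -4, -2) → (-14, -13, -20)
step 6: (-14, -13, -20) + (-1, -4, -2) → (-15, -17, -22)
step 7: (-15, -17, -22) + (-1, -4, -2) → (-16, -21, -24)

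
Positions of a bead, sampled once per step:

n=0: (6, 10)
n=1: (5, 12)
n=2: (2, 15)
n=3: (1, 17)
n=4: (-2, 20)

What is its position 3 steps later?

The moves between consecutive positions are (-1, +2), (-3, +3), (-1, +2), (-3, +3); they repeat the 2-cycle [(-1, +2), (-3, +3)].
step 5: apply (-1, +2) → (-3, 22)
step 6: apply (-3, +3) → (-6, 25)
step 7: apply (-1, +2) → (-7, 27)

(-7, 27)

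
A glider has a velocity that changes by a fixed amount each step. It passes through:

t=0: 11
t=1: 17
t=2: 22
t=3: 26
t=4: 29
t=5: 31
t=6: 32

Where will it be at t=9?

Successive displacements: +6, +5, +4, +3, +2, +1 — each changes by -1.
step 7: 32 + 0 → 32
step 8: 32 − 1 → 31
step 9: 31 − 2 → 29

29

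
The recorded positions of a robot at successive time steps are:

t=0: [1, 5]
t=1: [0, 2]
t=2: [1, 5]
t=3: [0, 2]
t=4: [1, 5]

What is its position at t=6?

Consecutive displacements [-1, -3], [+1, +3], [-1, -3], [+1, +3] scale by a factor of -1 each step.
step 5: [1, 5] + [-1, -3] → [0, 2]
step 6: [0, 2] + [+1, +3] → [1, 5]

[1, 5]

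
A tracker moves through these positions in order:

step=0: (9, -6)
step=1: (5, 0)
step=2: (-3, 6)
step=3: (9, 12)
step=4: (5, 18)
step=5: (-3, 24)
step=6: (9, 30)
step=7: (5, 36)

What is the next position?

(-3, 42)

First: cycles through 9, 5, -3 every 3 steps. Step 8 lands at position 2 of the cycle → -3.
Second: linear, +6 per step → 42 at step 8.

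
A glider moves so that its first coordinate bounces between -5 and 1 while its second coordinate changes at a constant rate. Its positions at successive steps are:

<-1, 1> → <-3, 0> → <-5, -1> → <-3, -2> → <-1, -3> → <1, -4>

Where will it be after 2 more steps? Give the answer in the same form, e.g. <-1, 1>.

<-3, -6>

The first coordinate reflects between -5 and 1, moving 2 per step.
  step 6: 1 → -1
  step 7: -1 → -3
The second coordinate changes by -1 each step: at step 7 it is -6.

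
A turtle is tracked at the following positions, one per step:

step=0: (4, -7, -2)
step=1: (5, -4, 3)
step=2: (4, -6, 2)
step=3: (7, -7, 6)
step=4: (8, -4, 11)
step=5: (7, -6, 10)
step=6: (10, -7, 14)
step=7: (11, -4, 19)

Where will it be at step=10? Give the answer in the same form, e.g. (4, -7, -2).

(14, -4, 27)

Step-to-step displacements: (+1, +3, +5), (-1, -2, -1), (+3, -1, +4), (+1, +3, +5), (-1, -2, -1), (+3, -1, +4), (+1, +3, +5) — a repeating cycle of length 3.
step 8: apply (-1, -2, -1) → (10, -6, 18)
step 9: apply (+3, -1, +4) → (13, -7, 22)
step 10: apply (+1, +3, +5) → (14, -4, 27)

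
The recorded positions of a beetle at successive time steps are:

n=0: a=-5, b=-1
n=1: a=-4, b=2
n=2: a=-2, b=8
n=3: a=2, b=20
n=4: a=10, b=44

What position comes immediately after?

Consecutive displacements (+1, +3), (+2, +6), (+4, +12), (+8, +24) scale by a factor of 2 each step.
step 5: a=10, b=44 + (+16, +48) → a=26, b=92

a=26, b=92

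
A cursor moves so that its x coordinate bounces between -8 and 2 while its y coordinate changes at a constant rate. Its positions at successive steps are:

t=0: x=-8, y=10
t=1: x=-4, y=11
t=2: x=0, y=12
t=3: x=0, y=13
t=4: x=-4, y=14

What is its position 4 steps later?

The x coordinate travels 4 per step and bounces off the walls at -8 and 2.
  step 5: -4 → -8
  step 6: -8 → -4
  step 7: -4 → 0
  step 8: 0 → 0
The y coordinate changes by +1 each step: at step 8 it is 18.

x=0, y=18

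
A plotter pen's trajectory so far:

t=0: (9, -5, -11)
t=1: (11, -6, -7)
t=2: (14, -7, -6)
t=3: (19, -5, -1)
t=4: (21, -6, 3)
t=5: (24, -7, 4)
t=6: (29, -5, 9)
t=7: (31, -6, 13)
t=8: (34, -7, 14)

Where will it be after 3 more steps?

Step-to-step displacements: (+2, -1, +4), (+3, -1, +1), (+5, +2, +5), (+2, -1, +4), (+3, -1, +1), (+5, +2, +5), (+2, -1, +4), (+3, -1, +1) — a repeating cycle of length 3.
step 9: apply (+5, +2, +5) → (39, -5, 19)
step 10: apply (+2, -1, +4) → (41, -6, 23)
step 11: apply (+3, -1, +1) → (44, -7, 24)

(44, -7, 24)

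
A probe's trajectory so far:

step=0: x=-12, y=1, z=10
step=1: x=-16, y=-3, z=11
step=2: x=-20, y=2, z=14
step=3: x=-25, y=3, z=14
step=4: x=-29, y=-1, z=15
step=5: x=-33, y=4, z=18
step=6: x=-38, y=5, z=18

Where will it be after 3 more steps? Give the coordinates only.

x=-51, y=7, z=22

Differencing gives (-4, -4, +1), (-4, +5, +3), (-5, +1, +0), (-4, -4, +1), (-4, +5, +3), (-5, +1, +0). This is the pattern (-4, -4, +1), (-4, +5, +3), (-5, +1, +0) repeated.
step 7: apply (-4, -4, +1) → x=-42, y=1, z=19
step 8: apply (-4, +5, +3) → x=-46, y=6, z=22
step 9: apply (-5, +1, +0) → x=-51, y=7, z=22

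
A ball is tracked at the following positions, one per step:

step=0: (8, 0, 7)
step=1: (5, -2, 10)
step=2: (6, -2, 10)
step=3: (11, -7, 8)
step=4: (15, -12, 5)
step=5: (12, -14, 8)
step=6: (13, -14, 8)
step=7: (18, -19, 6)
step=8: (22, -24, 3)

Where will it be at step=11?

Step-to-step displacements: (-3, -2, +3), (+1, +0, +0), (+5, -5, -2), (+4, -5, -3), (-3, -2, +3), (+1, +0, +0), (+5, -5, -2), (+4, -5, -3) — a repeating cycle of length 4.
step 9: apply (-3, -2, +3) → (19, -26, 6)
step 10: apply (+1, +0, +0) → (20, -26, 6)
step 11: apply (+5, -5, -2) → (25, -31, 4)

(25, -31, 4)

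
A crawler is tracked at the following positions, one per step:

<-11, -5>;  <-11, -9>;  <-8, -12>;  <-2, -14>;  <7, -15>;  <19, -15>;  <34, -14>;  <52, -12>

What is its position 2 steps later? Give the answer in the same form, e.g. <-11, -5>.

<97, -5>

Taking differences between consecutive positions: <+0, -4>, <+3, -3>, <+6, -2>, <+9, -1>, <+12, +0>, <+15, +1>, <+18, +2>. These grow by <+3, +1> each step.
step 8: <52, -12> + <+21, +3> → <73, -9>
step 9: <73, -9> + <+24, +4> → <97, -5>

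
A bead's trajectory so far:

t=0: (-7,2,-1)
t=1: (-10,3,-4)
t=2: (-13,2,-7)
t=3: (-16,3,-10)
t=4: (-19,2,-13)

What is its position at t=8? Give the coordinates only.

The first coordinate changes by -3 each step, so at step 8 it is -7 + 8·(-3) = -31.
The second coordinate repeats the cycle [2, 3] with period 2; step 8 mod 2 = 0, giving 2.
The third coordinate changes by -3 each step, so at step 8 it is -1 + 8·(-3) = -25.

(-31,2,-25)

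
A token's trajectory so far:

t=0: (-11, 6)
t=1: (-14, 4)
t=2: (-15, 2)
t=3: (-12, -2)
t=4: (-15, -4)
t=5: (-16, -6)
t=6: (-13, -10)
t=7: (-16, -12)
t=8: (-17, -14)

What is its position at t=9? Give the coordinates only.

Differencing gives (-3, -2), (-1, -2), (+3, -4), (-3, -2), (-1, -2), (+3, -4), (-3, -2), (-1, -2). This is the pattern (-3, -2), (-1, -2), (+3, -4) repeated.
step 9: apply (+3, -4) → (-14, -18)

(-14, -18)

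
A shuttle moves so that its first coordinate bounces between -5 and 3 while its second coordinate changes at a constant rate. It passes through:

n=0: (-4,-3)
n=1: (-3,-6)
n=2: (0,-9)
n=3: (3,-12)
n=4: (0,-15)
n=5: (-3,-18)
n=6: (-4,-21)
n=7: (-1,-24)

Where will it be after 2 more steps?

(1,-30)

The first coordinate reflects between -5 and 3, moving 3 per step.
  step 8: -1 → 2
  step 9: 2 → 1
The second coordinate changes by -3 each step: at step 9 it is -30.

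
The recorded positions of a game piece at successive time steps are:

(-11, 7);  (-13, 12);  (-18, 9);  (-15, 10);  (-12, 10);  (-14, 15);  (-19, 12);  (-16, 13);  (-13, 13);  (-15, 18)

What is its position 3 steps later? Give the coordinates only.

Step-to-step displacements: (-2, +5), (-5, -3), (+3, +1), (+3, +0), (-2, +5), (-5, -3), (+3, +1), (+3, +0), (-2, +5) — a repeating cycle of length 4.
step 10: apply (-5, -3) → (-20, 15)
step 11: apply (+3, +1) → (-17, 16)
step 12: apply (+3, +0) → (-14, 16)

(-14, 16)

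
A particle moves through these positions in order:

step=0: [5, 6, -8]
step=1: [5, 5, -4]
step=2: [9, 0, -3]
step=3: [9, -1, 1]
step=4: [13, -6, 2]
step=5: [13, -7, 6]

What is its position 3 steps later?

The moves between consecutive positions are [+0, -1, +4], [+4, -5, +1], [+0, -1, +4], [+4, -5, +1], [+0, -1, +4]; they repeat the 2-cycle [[+0, -1, +4], [+4, -5, +1]].
step 6: apply [+4, -5, +1] → [17, -12, 7]
step 7: apply [+0, -1, +4] → [17, -13, 11]
step 8: apply [+4, -5, +1] → [21, -18, 12]

[21, -18, 12]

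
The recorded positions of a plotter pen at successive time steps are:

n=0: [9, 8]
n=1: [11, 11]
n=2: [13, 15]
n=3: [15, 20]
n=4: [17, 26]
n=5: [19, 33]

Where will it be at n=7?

First differences are [+2, +3], [+2, +4], [+2, +5], [+2, +6], [+2, +7]; their common second difference is [+0, +1] (constant acceleration).
step 6: [19, 33] + [+2, +8] → [21, 41]
step 7: [21, 41] + [+2, +9] → [23, 50]

[23, 50]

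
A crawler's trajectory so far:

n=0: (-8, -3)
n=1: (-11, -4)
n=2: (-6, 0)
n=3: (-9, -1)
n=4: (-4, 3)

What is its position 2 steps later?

Step-to-step displacements: (-3, -1), (+5, +4), (-3, -1), (+5, +4) — a repeating cycle of length 2.
step 5: apply (-3, -1) → (-7, 2)
step 6: apply (+5, +4) → (-2, 6)

(-2, 6)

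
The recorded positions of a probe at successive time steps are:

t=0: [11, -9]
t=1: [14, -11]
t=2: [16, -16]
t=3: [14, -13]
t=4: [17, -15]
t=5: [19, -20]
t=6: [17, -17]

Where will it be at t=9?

Step-to-step displacements: [+3, -2], [+2, -5], [-2, +3], [+3, -2], [+2, -5], [-2, +3] — a repeating cycle of length 3.
step 7: apply [+3, -2] → [20, -19]
step 8: apply [+2, -5] → [22, -24]
step 9: apply [-2, +3] → [20, -21]

[20, -21]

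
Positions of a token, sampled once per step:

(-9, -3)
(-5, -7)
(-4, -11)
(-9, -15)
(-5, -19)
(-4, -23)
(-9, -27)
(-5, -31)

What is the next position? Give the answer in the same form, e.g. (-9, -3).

(-4, -35)

First: cycles through -9, -5, -4 every 3 steps. Step 8 lands at position 2 of the cycle → -4.
Second: linear, -4 per step → -35 at step 8.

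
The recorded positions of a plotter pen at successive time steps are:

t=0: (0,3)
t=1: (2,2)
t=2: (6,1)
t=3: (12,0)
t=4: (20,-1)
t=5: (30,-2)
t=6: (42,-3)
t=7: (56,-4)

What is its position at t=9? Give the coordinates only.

First differences are (+2,-1), (+4,-1), (+6,-1), (+8,-1), (+10,-1), (+12,-1), (+14,-1); their common second difference is (+2,+0) (constant acceleration).
step 8: (56,-4) + (+16,-1) → (72,-5)
step 9: (72,-5) + (+18,-1) → (90,-6)

(90,-6)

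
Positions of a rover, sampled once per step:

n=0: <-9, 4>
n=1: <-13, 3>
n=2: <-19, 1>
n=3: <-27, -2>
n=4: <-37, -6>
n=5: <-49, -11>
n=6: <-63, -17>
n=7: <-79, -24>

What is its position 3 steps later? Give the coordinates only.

<-139, -51>

Taking differences between consecutive positions: <-4, -1>, <-6, -2>, <-8, -3>, <-10, -4>, <-12, -5>, <-14, -6>, <-16, -7>. These grow by <-2, -1> each step.
step 8: <-79, -24> + <-18, -8> → <-97, -32>
step 9: <-97, -32> + <-20, -9> → <-117, -41>
step 10: <-117, -41> + <-22, -10> → <-139, -51>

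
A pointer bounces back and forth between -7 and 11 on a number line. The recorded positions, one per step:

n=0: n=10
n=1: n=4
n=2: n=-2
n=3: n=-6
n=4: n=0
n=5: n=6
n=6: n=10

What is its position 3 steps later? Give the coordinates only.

n=-6

The value travels 6 per step and bounces off the walls at -7 and 11.
  step 7: 10 → 4
  step 8: 4 → -2
  step 9: -2 → -6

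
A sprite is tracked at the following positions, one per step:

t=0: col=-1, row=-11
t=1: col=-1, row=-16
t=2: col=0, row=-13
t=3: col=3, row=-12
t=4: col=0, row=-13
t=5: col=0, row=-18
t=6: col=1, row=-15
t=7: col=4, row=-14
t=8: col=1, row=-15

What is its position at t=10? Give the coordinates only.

Differencing gives (+0,-5), (+1,+3), (+3,+1), (-3,-1), (+0,-5), (+1,+3), (+3,+1), (-3,-1). This is the pattern (+0,-5), (+1,+3), (+3,+1), (-3,-1) repeated.
step 9: apply (+0,-5) → col=1, row=-20
step 10: apply (+1,+3) → col=2, row=-17

col=2, row=-17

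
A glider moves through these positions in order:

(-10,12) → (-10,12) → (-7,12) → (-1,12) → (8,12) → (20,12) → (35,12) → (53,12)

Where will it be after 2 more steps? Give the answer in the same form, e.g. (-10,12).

Taking differences between consecutive positions: (+0,+0), (+3,+0), (+6,+0), (+9,+0), (+12,+0), (+15,+0), (+18,+0). These grow by (+3,+0) each step.
step 8: (53,12) + (+21,+0) → (74,12)
step 9: (74,12) + (+24,+0) → (98,12)

(98,12)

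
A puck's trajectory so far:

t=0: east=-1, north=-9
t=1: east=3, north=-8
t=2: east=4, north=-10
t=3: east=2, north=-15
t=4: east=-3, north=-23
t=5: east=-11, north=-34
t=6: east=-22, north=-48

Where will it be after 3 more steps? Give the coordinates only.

Taking differences between consecutive positions: (+4,+1), (+1,-2), (-2,-5), (-5,-8), (-8,-11), (-11,-14). These grow by (-3,-3) each step.
step 7: east=-22, north=-48 + (-14,-17) → east=-36, north=-65
step 8: east=-36, north=-65 + (-17,-20) → east=-53, north=-85
step 9: east=-53, north=-85 + (-20,-23) → east=-73, north=-108

east=-73, north=-108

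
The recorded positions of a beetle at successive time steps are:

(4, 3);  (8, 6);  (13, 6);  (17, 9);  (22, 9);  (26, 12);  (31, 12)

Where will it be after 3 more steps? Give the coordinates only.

(44, 18)

Differencing gives (+4, +3), (+5, +0), (+4, +3), (+5, +0), (+4, +3), (+5, +0). This is the pattern (+4, +3), (+5, +0) repeated.
step 7: apply (+4, +3) → (35, 15)
step 8: apply (+5, +0) → (40, 15)
step 9: apply (+4, +3) → (44, 18)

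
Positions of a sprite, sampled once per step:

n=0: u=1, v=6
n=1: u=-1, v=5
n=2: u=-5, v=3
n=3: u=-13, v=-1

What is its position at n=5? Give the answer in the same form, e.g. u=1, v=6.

The jumps are (-2, -1), (-4, -2), (-8, -4) — a geometric progression with ratio 2.
step 4: u=-13, v=-1 + (-16, -8) → u=-29, v=-9
step 5: u=-29, v=-9 + (-32, -16) → u=-61, v=-25

u=-61, v=-25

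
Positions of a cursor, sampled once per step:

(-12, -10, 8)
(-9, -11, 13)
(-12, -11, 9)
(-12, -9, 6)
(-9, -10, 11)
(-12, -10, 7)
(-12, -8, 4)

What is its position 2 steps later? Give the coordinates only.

The moves between consecutive positions are (+3, -1, +5), (-3, +0, -4), (+0, +2, -3), (+3, -1, +5), (-3, +0, -4), (+0, +2, -3); they repeat the 3-cycle [(+3, -1, +5), (-3, +0, -4), (+0, +2, -3)].
step 7: apply (+3, -1, +5) → (-9, -9, 9)
step 8: apply (-3, +0, -4) → (-12, -9, 5)

(-12, -9, 5)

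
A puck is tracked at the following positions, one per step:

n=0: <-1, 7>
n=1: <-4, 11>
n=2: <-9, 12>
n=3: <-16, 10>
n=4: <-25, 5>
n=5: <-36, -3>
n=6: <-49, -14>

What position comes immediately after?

<-64, -28>

First differences are <-3, +4>, <-5, +1>, <-7, -2>, <-9, -5>, <-11, -8>, <-13, -11>; their common second difference is <-2, -3> (constant acceleration).
step 7: <-49, -14> + <-15, -14> → <-64, -28>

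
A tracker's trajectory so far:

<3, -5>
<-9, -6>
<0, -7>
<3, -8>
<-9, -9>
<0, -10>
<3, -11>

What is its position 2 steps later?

First: cycles through 3, -9, 0 every 3 steps. Step 8 lands at position 2 of the cycle → 0.
Second: linear, -1 per step → -13 at step 8.

<0, -13>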